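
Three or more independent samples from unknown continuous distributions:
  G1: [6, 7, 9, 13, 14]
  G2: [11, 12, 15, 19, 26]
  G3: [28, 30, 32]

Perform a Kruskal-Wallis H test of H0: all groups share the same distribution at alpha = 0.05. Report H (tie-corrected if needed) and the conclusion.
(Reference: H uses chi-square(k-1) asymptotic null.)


Step 1: Combine all N = 13 observations and assign midranks.
sorted (value, group, rank): (6,G1,1), (7,G1,2), (9,G1,3), (11,G2,4), (12,G2,5), (13,G1,6), (14,G1,7), (15,G2,8), (19,G2,9), (26,G2,10), (28,G3,11), (30,G3,12), (32,G3,13)
Step 2: Sum ranks within each group.
R_1 = 19 (n_1 = 5)
R_2 = 36 (n_2 = 5)
R_3 = 36 (n_3 = 3)
Step 3: H = 12/(N(N+1)) * sum(R_i^2/n_i) - 3(N+1)
     = 12/(13*14) * (19^2/5 + 36^2/5 + 36^2/3) - 3*14
     = 0.065934 * 763.4 - 42
     = 8.334066.
Step 4: No ties, so H is used without correction.
Step 5: Under H0, H ~ chi^2(2); p-value = 0.015498.
Step 6: alpha = 0.05. reject H0.

H = 8.3341, df = 2, p = 0.015498, reject H0.


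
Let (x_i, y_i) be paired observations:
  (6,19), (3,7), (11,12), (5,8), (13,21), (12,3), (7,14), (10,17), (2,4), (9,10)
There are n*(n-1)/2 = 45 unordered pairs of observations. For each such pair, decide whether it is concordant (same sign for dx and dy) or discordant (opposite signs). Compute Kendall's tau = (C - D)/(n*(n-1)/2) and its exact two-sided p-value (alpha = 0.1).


Step 1: Enumerate the 45 unordered pairs (i,j) with i<j and classify each by sign(x_j-x_i) * sign(y_j-y_i).
  (1,2):dx=-3,dy=-12->C; (1,3):dx=+5,dy=-7->D; (1,4):dx=-1,dy=-11->C; (1,5):dx=+7,dy=+2->C
  (1,6):dx=+6,dy=-16->D; (1,7):dx=+1,dy=-5->D; (1,8):dx=+4,dy=-2->D; (1,9):dx=-4,dy=-15->C
  (1,10):dx=+3,dy=-9->D; (2,3):dx=+8,dy=+5->C; (2,4):dx=+2,dy=+1->C; (2,5):dx=+10,dy=+14->C
  (2,6):dx=+9,dy=-4->D; (2,7):dx=+4,dy=+7->C; (2,8):dx=+7,dy=+10->C; (2,9):dx=-1,dy=-3->C
  (2,10):dx=+6,dy=+3->C; (3,4):dx=-6,dy=-4->C; (3,5):dx=+2,dy=+9->C; (3,6):dx=+1,dy=-9->D
  (3,7):dx=-4,dy=+2->D; (3,8):dx=-1,dy=+5->D; (3,9):dx=-9,dy=-8->C; (3,10):dx=-2,dy=-2->C
  (4,5):dx=+8,dy=+13->C; (4,6):dx=+7,dy=-5->D; (4,7):dx=+2,dy=+6->C; (4,8):dx=+5,dy=+9->C
  (4,9):dx=-3,dy=-4->C; (4,10):dx=+4,dy=+2->C; (5,6):dx=-1,dy=-18->C; (5,7):dx=-6,dy=-7->C
  (5,8):dx=-3,dy=-4->C; (5,9):dx=-11,dy=-17->C; (5,10):dx=-4,dy=-11->C; (6,7):dx=-5,dy=+11->D
  (6,8):dx=-2,dy=+14->D; (6,9):dx=-10,dy=+1->D; (6,10):dx=-3,dy=+7->D; (7,8):dx=+3,dy=+3->C
  (7,9):dx=-5,dy=-10->C; (7,10):dx=+2,dy=-4->D; (8,9):dx=-8,dy=-13->C; (8,10):dx=-1,dy=-7->C
  (9,10):dx=+7,dy=+6->C
Step 2: C = 30, D = 15, total pairs = 45.
Step 3: tau = (C - D)/(n(n-1)/2) = (30 - 15)/45 = 0.333333.
Step 4: Exact two-sided p-value (enumerate n! = 3628800 permutations of y under H0): p = 0.216373.
Step 5: alpha = 0.1. fail to reject H0.

tau_b = 0.3333 (C=30, D=15), p = 0.216373, fail to reject H0.


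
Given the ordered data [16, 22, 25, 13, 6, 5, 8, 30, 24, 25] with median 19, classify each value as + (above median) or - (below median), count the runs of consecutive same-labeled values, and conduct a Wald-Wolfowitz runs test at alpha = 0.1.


Step 1: Compute median = 19; label A = above, B = below.
Labels in order: BAABBBBAAA  (n_A = 5, n_B = 5)
Step 2: Count runs R = 4.
Step 3: Under H0 (random ordering), E[R] = 2*n_A*n_B/(n_A+n_B) + 1 = 2*5*5/10 + 1 = 6.0000.
        Var[R] = 2*n_A*n_B*(2*n_A*n_B - n_A - n_B) / ((n_A+n_B)^2 * (n_A+n_B-1)) = 2000/900 = 2.2222.
        SD[R] = 1.4907.
Step 4: Continuity-corrected z = (R + 0.5 - E[R]) / SD[R] = (4 + 0.5 - 6.0000) / 1.4907 = -1.0062.
Step 5: Two-sided p-value via normal approximation = 2*(1 - Phi(|z|)) = 0.314305.
Step 6: alpha = 0.1. fail to reject H0.

R = 4, z = -1.0062, p = 0.314305, fail to reject H0.


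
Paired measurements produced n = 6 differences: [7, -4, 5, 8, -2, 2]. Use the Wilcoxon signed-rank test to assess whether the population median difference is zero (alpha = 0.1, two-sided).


Step 1: Drop any zero differences (none here) and take |d_i|.
|d| = [7, 4, 5, 8, 2, 2]
Step 2: Midrank |d_i| (ties get averaged ranks).
ranks: |7|->5, |4|->3, |5|->4, |8|->6, |2|->1.5, |2|->1.5
Step 3: Attach original signs; sum ranks with positive sign and with negative sign.
W+ = 5 + 4 + 6 + 1.5 = 16.5
W- = 3 + 1.5 = 4.5
(Check: W+ + W- = 21 should equal n(n+1)/2 = 21.)
Step 4: Test statistic W = min(W+, W-) = 4.5.
Step 5: Ties in |d|, so use the tie-corrected normal approximation.
        E[W] = n(n+1)/4 = 6*7/4 = 10.5.
        Tie groups: |d|=2 (t=2); sum(t^3 - t) = 6.
        Var[W] = n(n+1)(2n+1)/24 - sum(t^3-t)/48 = 546/24 - 6/48 = 22.625.
        z = (W - E[W]) / sqrt(Var[W]) = (4.5 - 10.5) / 4.7566 = -1.2614.
        Two-sided p = 2*Phi(z) = 0.207160.
Step 6: alpha = 0.1. fail to reject H0.

W+ = 16.5, W- = 4.5, W = min = 4.5, p = 0.207160, fail to reject H0.


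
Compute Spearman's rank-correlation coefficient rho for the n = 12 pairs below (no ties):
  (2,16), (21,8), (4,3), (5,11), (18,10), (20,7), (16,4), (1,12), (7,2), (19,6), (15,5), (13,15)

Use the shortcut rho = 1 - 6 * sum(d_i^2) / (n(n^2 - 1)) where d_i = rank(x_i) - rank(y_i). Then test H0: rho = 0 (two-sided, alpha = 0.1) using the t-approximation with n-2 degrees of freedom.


Step 1: Rank x and y separately (midranks; no ties here).
rank(x): 2->2, 21->12, 4->3, 5->4, 18->9, 20->11, 16->8, 1->1, 7->5, 19->10, 15->7, 13->6
rank(y): 16->12, 8->7, 3->2, 11->9, 10->8, 7->6, 4->3, 12->10, 2->1, 6->5, 5->4, 15->11
Step 2: d_i = R_x(i) - R_y(i); compute d_i^2.
  (2-12)^2=100, (12-7)^2=25, (3-2)^2=1, (4-9)^2=25, (9-8)^2=1, (11-6)^2=25, (8-3)^2=25, (1-10)^2=81, (5-1)^2=16, (10-5)^2=25, (7-4)^2=9, (6-11)^2=25
sum(d^2) = 358.
Step 3: rho = 1 - 6*358 / (12*(12^2 - 1)) = 1 - 2148/1716 = -0.251748.
Step 4: Under H0, t = rho * sqrt((n-2)/(1-rho^2)) = -0.8226 ~ t(10).
Step 5: Two-sided p-value from the t-distribution with 10 df = 0.429919.
Step 6: alpha = 0.1. fail to reject H0.

rho = -0.2517, p = 0.429919, fail to reject H0 at alpha = 0.1.


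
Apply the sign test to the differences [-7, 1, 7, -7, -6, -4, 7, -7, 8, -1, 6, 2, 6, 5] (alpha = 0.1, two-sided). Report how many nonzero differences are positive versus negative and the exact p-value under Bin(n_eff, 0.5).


Step 1: Discard zero differences. Original n = 14; n_eff = number of nonzero differences = 14.
Nonzero differences (with sign): -7, +1, +7, -7, -6, -4, +7, -7, +8, -1, +6, +2, +6, +5
Step 2: Count signs: positive = 8, negative = 6.
Step 3: Under H0: P(positive) = 0.5, so the number of positives S ~ Bin(14, 0.5).
Step 4: Two-sided exact p-value = sum of Bin(14,0.5) probabilities at or below the observed probability = 0.790527.
Step 5: alpha = 0.1. fail to reject H0.

n_eff = 14, pos = 8, neg = 6, p = 0.790527, fail to reject H0.


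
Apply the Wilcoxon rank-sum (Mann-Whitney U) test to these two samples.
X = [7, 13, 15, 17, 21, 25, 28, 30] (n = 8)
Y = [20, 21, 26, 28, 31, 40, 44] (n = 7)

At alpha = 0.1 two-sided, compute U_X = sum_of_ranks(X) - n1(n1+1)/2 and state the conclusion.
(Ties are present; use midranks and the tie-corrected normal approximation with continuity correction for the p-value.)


Step 1: Combine and sort all 15 observations; assign midranks.
sorted (value, group): (7,X), (13,X), (15,X), (17,X), (20,Y), (21,X), (21,Y), (25,X), (26,Y), (28,X), (28,Y), (30,X), (31,Y), (40,Y), (44,Y)
ranks: 7->1, 13->2, 15->3, 17->4, 20->5, 21->6.5, 21->6.5, 25->8, 26->9, 28->10.5, 28->10.5, 30->12, 31->13, 40->14, 44->15
Step 2: Rank sum for X: R1 = 1 + 2 + 3 + 4 + 6.5 + 8 + 10.5 + 12 = 47.
Step 3: U_X = R1 - n1(n1+1)/2 = 47 - 8*9/2 = 47 - 36 = 11.
       U_Y = n1*n2 - U_X = 56 - 11 = 45.
Step 4: Ties are present, so use the tie-corrected normal approximation (with continuity correction) for the p-value.
Step 5: p-value = 0.055758; compare to alpha = 0.1. reject H0.

U_X = 11, p = 0.055758, reject H0 at alpha = 0.1.


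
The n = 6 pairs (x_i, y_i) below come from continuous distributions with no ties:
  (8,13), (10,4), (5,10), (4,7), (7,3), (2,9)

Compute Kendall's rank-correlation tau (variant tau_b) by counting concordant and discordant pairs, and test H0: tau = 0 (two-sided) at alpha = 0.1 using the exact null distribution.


Step 1: Enumerate the 15 unordered pairs (i,j) with i<j and classify each by sign(x_j-x_i) * sign(y_j-y_i).
  (1,2):dx=+2,dy=-9->D; (1,3):dx=-3,dy=-3->C; (1,4):dx=-4,dy=-6->C; (1,5):dx=-1,dy=-10->C
  (1,6):dx=-6,dy=-4->C; (2,3):dx=-5,dy=+6->D; (2,4):dx=-6,dy=+3->D; (2,5):dx=-3,dy=-1->C
  (2,6):dx=-8,dy=+5->D; (3,4):dx=-1,dy=-3->C; (3,5):dx=+2,dy=-7->D; (3,6):dx=-3,dy=-1->C
  (4,5):dx=+3,dy=-4->D; (4,6):dx=-2,dy=+2->D; (5,6):dx=-5,dy=+6->D
Step 2: C = 7, D = 8, total pairs = 15.
Step 3: tau = (C - D)/(n(n-1)/2) = (7 - 8)/15 = -0.066667.
Step 4: Exact two-sided p-value (enumerate n! = 720 permutations of y under H0): p = 1.000000.
Step 5: alpha = 0.1. fail to reject H0.

tau_b = -0.0667 (C=7, D=8), p = 1.000000, fail to reject H0.


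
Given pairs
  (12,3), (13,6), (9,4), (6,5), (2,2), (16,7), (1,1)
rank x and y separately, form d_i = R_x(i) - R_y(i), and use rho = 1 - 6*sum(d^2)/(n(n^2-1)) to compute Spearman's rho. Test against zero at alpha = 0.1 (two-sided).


Step 1: Rank x and y separately (midranks; no ties here).
rank(x): 12->5, 13->6, 9->4, 6->3, 2->2, 16->7, 1->1
rank(y): 3->3, 6->6, 4->4, 5->5, 2->2, 7->7, 1->1
Step 2: d_i = R_x(i) - R_y(i); compute d_i^2.
  (5-3)^2=4, (6-6)^2=0, (4-4)^2=0, (3-5)^2=4, (2-2)^2=0, (7-7)^2=0, (1-1)^2=0
sum(d^2) = 8.
Step 3: rho = 1 - 6*8 / (7*(7^2 - 1)) = 1 - 48/336 = 0.857143.
Step 4: Under H0, t = rho * sqrt((n-2)/(1-rho^2)) = 3.7210 ~ t(5).
Step 5: Two-sided p-value from the t-distribution with 5 df = 0.013697.
Step 6: alpha = 0.1. reject H0.

rho = 0.8571, p = 0.013697, reject H0 at alpha = 0.1.


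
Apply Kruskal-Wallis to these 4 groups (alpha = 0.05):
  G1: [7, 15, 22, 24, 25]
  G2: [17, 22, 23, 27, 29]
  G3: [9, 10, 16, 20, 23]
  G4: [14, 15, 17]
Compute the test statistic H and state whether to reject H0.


Step 1: Combine all N = 18 observations and assign midranks.
sorted (value, group, rank): (7,G1,1), (9,G3,2), (10,G3,3), (14,G4,4), (15,G1,5.5), (15,G4,5.5), (16,G3,7), (17,G2,8.5), (17,G4,8.5), (20,G3,10), (22,G1,11.5), (22,G2,11.5), (23,G2,13.5), (23,G3,13.5), (24,G1,15), (25,G1,16), (27,G2,17), (29,G2,18)
Step 2: Sum ranks within each group.
R_1 = 49 (n_1 = 5)
R_2 = 68.5 (n_2 = 5)
R_3 = 35.5 (n_3 = 5)
R_4 = 18 (n_4 = 3)
Step 3: H = 12/(N(N+1)) * sum(R_i^2/n_i) - 3(N+1)
     = 12/(18*19) * (49^2/5 + 68.5^2/5 + 35.5^2/5 + 18^2/3) - 3*19
     = 0.035088 * 1778.7 - 57
     = 5.410526.
Step 4: Ties present; correction factor C = 1 - 24/(18^3 - 18) = 0.995872. Corrected H = 5.410526 / 0.995872 = 5.432953.
Step 5: Under H0, H ~ chi^2(3); p-value = 0.142704.
Step 6: alpha = 0.05. fail to reject H0.

H = 5.4330, df = 3, p = 0.142704, fail to reject H0.


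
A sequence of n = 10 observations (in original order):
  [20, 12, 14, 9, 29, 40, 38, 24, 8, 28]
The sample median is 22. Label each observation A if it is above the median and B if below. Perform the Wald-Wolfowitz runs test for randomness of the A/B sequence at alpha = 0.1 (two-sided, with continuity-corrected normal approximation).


Step 1: Compute median = 22; label A = above, B = below.
Labels in order: BBBBAAAABA  (n_A = 5, n_B = 5)
Step 2: Count runs R = 4.
Step 3: Under H0 (random ordering), E[R] = 2*n_A*n_B/(n_A+n_B) + 1 = 2*5*5/10 + 1 = 6.0000.
        Var[R] = 2*n_A*n_B*(2*n_A*n_B - n_A - n_B) / ((n_A+n_B)^2 * (n_A+n_B-1)) = 2000/900 = 2.2222.
        SD[R] = 1.4907.
Step 4: Continuity-corrected z = (R + 0.5 - E[R]) / SD[R] = (4 + 0.5 - 6.0000) / 1.4907 = -1.0062.
Step 5: Two-sided p-value via normal approximation = 2*(1 - Phi(|z|)) = 0.314305.
Step 6: alpha = 0.1. fail to reject H0.

R = 4, z = -1.0062, p = 0.314305, fail to reject H0.


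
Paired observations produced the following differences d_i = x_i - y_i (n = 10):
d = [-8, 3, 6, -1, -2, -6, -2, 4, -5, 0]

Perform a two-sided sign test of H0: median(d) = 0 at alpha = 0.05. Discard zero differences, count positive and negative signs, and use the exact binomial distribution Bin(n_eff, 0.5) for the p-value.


Step 1: Discard zero differences. Original n = 10; n_eff = number of nonzero differences = 9.
Nonzero differences (with sign): -8, +3, +6, -1, -2, -6, -2, +4, -5
Step 2: Count signs: positive = 3, negative = 6.
Step 3: Under H0: P(positive) = 0.5, so the number of positives S ~ Bin(9, 0.5).
Step 4: Two-sided exact p-value = sum of Bin(9,0.5) probabilities at or below the observed probability = 0.507812.
Step 5: alpha = 0.05. fail to reject H0.

n_eff = 9, pos = 3, neg = 6, p = 0.507812, fail to reject H0.


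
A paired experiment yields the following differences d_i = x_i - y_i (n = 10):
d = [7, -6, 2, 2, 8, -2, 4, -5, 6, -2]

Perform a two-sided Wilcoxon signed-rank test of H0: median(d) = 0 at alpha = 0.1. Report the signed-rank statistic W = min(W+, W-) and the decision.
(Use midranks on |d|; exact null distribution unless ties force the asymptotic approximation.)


Step 1: Drop any zero differences (none here) and take |d_i|.
|d| = [7, 6, 2, 2, 8, 2, 4, 5, 6, 2]
Step 2: Midrank |d_i| (ties get averaged ranks).
ranks: |7|->9, |6|->7.5, |2|->2.5, |2|->2.5, |8|->10, |2|->2.5, |4|->5, |5|->6, |6|->7.5, |2|->2.5
Step 3: Attach original signs; sum ranks with positive sign and with negative sign.
W+ = 9 + 2.5 + 2.5 + 10 + 5 + 7.5 = 36.5
W- = 7.5 + 2.5 + 6 + 2.5 = 18.5
(Check: W+ + W- = 55 should equal n(n+1)/2 = 55.)
Step 4: Test statistic W = min(W+, W-) = 18.5.
Step 5: Ties in |d|, so use the tie-corrected normal approximation.
        E[W] = n(n+1)/4 = 10*11/4 = 27.5.
        Tie groups: |d|=2 (t=4), |d|=6 (t=2); sum(t^3 - t) = 66.
        Var[W] = n(n+1)(2n+1)/24 - sum(t^3-t)/48 = 2310/24 - 66/48 = 94.875.
        z = (W - E[W]) / sqrt(Var[W]) = (18.5 - 27.5) / 9.7404 = -0.9240.
        Two-sided p = 2*Phi(z) = 0.355492.
Step 6: alpha = 0.1. fail to reject H0.

W+ = 36.5, W- = 18.5, W = min = 18.5, p = 0.355492, fail to reject H0.


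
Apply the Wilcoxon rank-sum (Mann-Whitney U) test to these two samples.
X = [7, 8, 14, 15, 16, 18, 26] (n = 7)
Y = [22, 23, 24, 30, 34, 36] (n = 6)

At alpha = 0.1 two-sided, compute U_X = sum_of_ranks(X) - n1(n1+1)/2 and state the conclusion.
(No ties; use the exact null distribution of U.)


Step 1: Combine and sort all 13 observations; assign midranks.
sorted (value, group): (7,X), (8,X), (14,X), (15,X), (16,X), (18,X), (22,Y), (23,Y), (24,Y), (26,X), (30,Y), (34,Y), (36,Y)
ranks: 7->1, 8->2, 14->3, 15->4, 16->5, 18->6, 22->7, 23->8, 24->9, 26->10, 30->11, 34->12, 36->13
Step 2: Rank sum for X: R1 = 1 + 2 + 3 + 4 + 5 + 6 + 10 = 31.
Step 3: U_X = R1 - n1(n1+1)/2 = 31 - 7*8/2 = 31 - 28 = 3.
       U_Y = n1*n2 - U_X = 42 - 3 = 39.
Step 4: No ties, so the exact null distribution of U (based on enumerating the C(13,7) = 1716 equally likely rank assignments) gives the two-sided p-value.
Step 5: p-value = 0.008159; compare to alpha = 0.1. reject H0.

U_X = 3, p = 0.008159, reject H0 at alpha = 0.1.


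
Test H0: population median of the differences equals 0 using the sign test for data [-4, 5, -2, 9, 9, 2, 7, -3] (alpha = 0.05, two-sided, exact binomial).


Step 1: Discard zero differences. Original n = 8; n_eff = number of nonzero differences = 8.
Nonzero differences (with sign): -4, +5, -2, +9, +9, +2, +7, -3
Step 2: Count signs: positive = 5, negative = 3.
Step 3: Under H0: P(positive) = 0.5, so the number of positives S ~ Bin(8, 0.5).
Step 4: Two-sided exact p-value = sum of Bin(8,0.5) probabilities at or below the observed probability = 0.726562.
Step 5: alpha = 0.05. fail to reject H0.

n_eff = 8, pos = 5, neg = 3, p = 0.726562, fail to reject H0.


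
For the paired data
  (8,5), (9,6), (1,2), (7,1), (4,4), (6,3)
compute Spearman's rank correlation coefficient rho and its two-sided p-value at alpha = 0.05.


Step 1: Rank x and y separately (midranks; no ties here).
rank(x): 8->5, 9->6, 1->1, 7->4, 4->2, 6->3
rank(y): 5->5, 6->6, 2->2, 1->1, 4->4, 3->3
Step 2: d_i = R_x(i) - R_y(i); compute d_i^2.
  (5-5)^2=0, (6-6)^2=0, (1-2)^2=1, (4-1)^2=9, (2-4)^2=4, (3-3)^2=0
sum(d^2) = 14.
Step 3: rho = 1 - 6*14 / (6*(6^2 - 1)) = 1 - 84/210 = 0.600000.
Step 4: Under H0, t = rho * sqrt((n-2)/(1-rho^2)) = 1.5000 ~ t(4).
Step 5: Two-sided p-value from the t-distribution with 4 df = 0.208000.
Step 6: alpha = 0.05. fail to reject H0.

rho = 0.6000, p = 0.208000, fail to reject H0 at alpha = 0.05.


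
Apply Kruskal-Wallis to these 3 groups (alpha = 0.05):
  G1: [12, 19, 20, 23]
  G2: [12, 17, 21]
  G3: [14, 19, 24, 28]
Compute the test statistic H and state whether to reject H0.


Step 1: Combine all N = 11 observations and assign midranks.
sorted (value, group, rank): (12,G1,1.5), (12,G2,1.5), (14,G3,3), (17,G2,4), (19,G1,5.5), (19,G3,5.5), (20,G1,7), (21,G2,8), (23,G1,9), (24,G3,10), (28,G3,11)
Step 2: Sum ranks within each group.
R_1 = 23 (n_1 = 4)
R_2 = 13.5 (n_2 = 3)
R_3 = 29.5 (n_3 = 4)
Step 3: H = 12/(N(N+1)) * sum(R_i^2/n_i) - 3(N+1)
     = 12/(11*12) * (23^2/4 + 13.5^2/3 + 29.5^2/4) - 3*12
     = 0.090909 * 410.562 - 36
     = 1.323864.
Step 4: Ties present; correction factor C = 1 - 12/(11^3 - 11) = 0.990909. Corrected H = 1.323864 / 0.990909 = 1.336009.
Step 5: Under H0, H ~ chi^2(2); p-value = 0.512731.
Step 6: alpha = 0.05. fail to reject H0.

H = 1.3360, df = 2, p = 0.512731, fail to reject H0.


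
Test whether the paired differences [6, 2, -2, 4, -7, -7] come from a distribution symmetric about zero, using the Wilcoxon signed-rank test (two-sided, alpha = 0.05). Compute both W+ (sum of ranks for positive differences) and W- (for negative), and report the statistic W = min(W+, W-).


Step 1: Drop any zero differences (none here) and take |d_i|.
|d| = [6, 2, 2, 4, 7, 7]
Step 2: Midrank |d_i| (ties get averaged ranks).
ranks: |6|->4, |2|->1.5, |2|->1.5, |4|->3, |7|->5.5, |7|->5.5
Step 3: Attach original signs; sum ranks with positive sign and with negative sign.
W+ = 4 + 1.5 + 3 = 8.5
W- = 1.5 + 5.5 + 5.5 = 12.5
(Check: W+ + W- = 21 should equal n(n+1)/2 = 21.)
Step 4: Test statistic W = min(W+, W-) = 8.5.
Step 5: Ties in |d|, so use the tie-corrected normal approximation.
        E[W] = n(n+1)/4 = 6*7/4 = 10.5.
        Tie groups: |d|=2 (t=2), |d|=7 (t=2); sum(t^3 - t) = 12.
        Var[W] = n(n+1)(2n+1)/24 - sum(t^3-t)/48 = 546/24 - 12/48 = 22.5.
        z = (W - E[W]) / sqrt(Var[W]) = (8.5 - 10.5) / 4.7434 = -0.4216.
        Two-sided p = 2*Phi(z) = 0.673290.
Step 6: alpha = 0.05. fail to reject H0.

W+ = 8.5, W- = 12.5, W = min = 8.5, p = 0.673290, fail to reject H0.


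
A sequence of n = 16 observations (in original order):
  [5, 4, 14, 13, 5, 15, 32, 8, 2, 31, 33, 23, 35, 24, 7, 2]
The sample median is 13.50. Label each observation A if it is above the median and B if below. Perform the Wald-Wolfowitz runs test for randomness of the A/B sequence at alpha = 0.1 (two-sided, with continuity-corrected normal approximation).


Step 1: Compute median = 13.50; label A = above, B = below.
Labels in order: BBABBAABBAAAAABB  (n_A = 8, n_B = 8)
Step 2: Count runs R = 7.
Step 3: Under H0 (random ordering), E[R] = 2*n_A*n_B/(n_A+n_B) + 1 = 2*8*8/16 + 1 = 9.0000.
        Var[R] = 2*n_A*n_B*(2*n_A*n_B - n_A - n_B) / ((n_A+n_B)^2 * (n_A+n_B-1)) = 14336/3840 = 3.7333.
        SD[R] = 1.9322.
Step 4: Continuity-corrected z = (R + 0.5 - E[R]) / SD[R] = (7 + 0.5 - 9.0000) / 1.9322 = -0.7763.
Step 5: Two-sided p-value via normal approximation = 2*(1 - Phi(|z|)) = 0.437558.
Step 6: alpha = 0.1. fail to reject H0.

R = 7, z = -0.7763, p = 0.437558, fail to reject H0.


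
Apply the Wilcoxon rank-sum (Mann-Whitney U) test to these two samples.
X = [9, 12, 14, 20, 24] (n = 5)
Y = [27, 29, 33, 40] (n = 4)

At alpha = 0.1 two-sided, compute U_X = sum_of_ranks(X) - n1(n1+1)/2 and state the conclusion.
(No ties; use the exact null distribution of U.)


Step 1: Combine and sort all 9 observations; assign midranks.
sorted (value, group): (9,X), (12,X), (14,X), (20,X), (24,X), (27,Y), (29,Y), (33,Y), (40,Y)
ranks: 9->1, 12->2, 14->3, 20->4, 24->5, 27->6, 29->7, 33->8, 40->9
Step 2: Rank sum for X: R1 = 1 + 2 + 3 + 4 + 5 = 15.
Step 3: U_X = R1 - n1(n1+1)/2 = 15 - 5*6/2 = 15 - 15 = 0.
       U_Y = n1*n2 - U_X = 20 - 0 = 20.
Step 4: No ties, so the exact null distribution of U (based on enumerating the C(9,5) = 126 equally likely rank assignments) gives the two-sided p-value.
Step 5: p-value = 0.015873; compare to alpha = 0.1. reject H0.

U_X = 0, p = 0.015873, reject H0 at alpha = 0.1.


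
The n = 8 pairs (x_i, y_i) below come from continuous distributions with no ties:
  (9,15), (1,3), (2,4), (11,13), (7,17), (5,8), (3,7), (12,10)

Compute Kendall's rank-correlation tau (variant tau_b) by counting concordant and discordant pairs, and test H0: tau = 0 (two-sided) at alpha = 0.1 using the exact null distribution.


Step 1: Enumerate the 28 unordered pairs (i,j) with i<j and classify each by sign(x_j-x_i) * sign(y_j-y_i).
  (1,2):dx=-8,dy=-12->C; (1,3):dx=-7,dy=-11->C; (1,4):dx=+2,dy=-2->D; (1,5):dx=-2,dy=+2->D
  (1,6):dx=-4,dy=-7->C; (1,7):dx=-6,dy=-8->C; (1,8):dx=+3,dy=-5->D; (2,3):dx=+1,dy=+1->C
  (2,4):dx=+10,dy=+10->C; (2,5):dx=+6,dy=+14->C; (2,6):dx=+4,dy=+5->C; (2,7):dx=+2,dy=+4->C
  (2,8):dx=+11,dy=+7->C; (3,4):dx=+9,dy=+9->C; (3,5):dx=+5,dy=+13->C; (3,6):dx=+3,dy=+4->C
  (3,7):dx=+1,dy=+3->C; (3,8):dx=+10,dy=+6->C; (4,5):dx=-4,dy=+4->D; (4,6):dx=-6,dy=-5->C
  (4,7):dx=-8,dy=-6->C; (4,8):dx=+1,dy=-3->D; (5,6):dx=-2,dy=-9->C; (5,7):dx=-4,dy=-10->C
  (5,8):dx=+5,dy=-7->D; (6,7):dx=-2,dy=-1->C; (6,8):dx=+7,dy=+2->C; (7,8):dx=+9,dy=+3->C
Step 2: C = 22, D = 6, total pairs = 28.
Step 3: tau = (C - D)/(n(n-1)/2) = (22 - 6)/28 = 0.571429.
Step 4: Exact two-sided p-value (enumerate n! = 40320 permutations of y under H0): p = 0.061012.
Step 5: alpha = 0.1. reject H0.

tau_b = 0.5714 (C=22, D=6), p = 0.061012, reject H0.


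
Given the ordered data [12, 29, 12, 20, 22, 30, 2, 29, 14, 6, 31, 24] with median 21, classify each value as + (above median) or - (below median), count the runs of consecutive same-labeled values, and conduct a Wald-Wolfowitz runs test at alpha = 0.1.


Step 1: Compute median = 21; label A = above, B = below.
Labels in order: BABBAABABBAA  (n_A = 6, n_B = 6)
Step 2: Count runs R = 8.
Step 3: Under H0 (random ordering), E[R] = 2*n_A*n_B/(n_A+n_B) + 1 = 2*6*6/12 + 1 = 7.0000.
        Var[R] = 2*n_A*n_B*(2*n_A*n_B - n_A - n_B) / ((n_A+n_B)^2 * (n_A+n_B-1)) = 4320/1584 = 2.7273.
        SD[R] = 1.6514.
Step 4: Continuity-corrected z = (R - 0.5 - E[R]) / SD[R] = (8 - 0.5 - 7.0000) / 1.6514 = 0.3028.
Step 5: Two-sided p-value via normal approximation = 2*(1 - Phi(|z|)) = 0.762069.
Step 6: alpha = 0.1. fail to reject H0.

R = 8, z = 0.3028, p = 0.762069, fail to reject H0.


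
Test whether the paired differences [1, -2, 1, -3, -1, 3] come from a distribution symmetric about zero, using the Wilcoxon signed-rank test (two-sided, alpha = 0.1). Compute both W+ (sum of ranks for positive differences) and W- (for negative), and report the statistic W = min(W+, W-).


Step 1: Drop any zero differences (none here) and take |d_i|.
|d| = [1, 2, 1, 3, 1, 3]
Step 2: Midrank |d_i| (ties get averaged ranks).
ranks: |1|->2, |2|->4, |1|->2, |3|->5.5, |1|->2, |3|->5.5
Step 3: Attach original signs; sum ranks with positive sign and with negative sign.
W+ = 2 + 2 + 5.5 = 9.5
W- = 4 + 5.5 + 2 = 11.5
(Check: W+ + W- = 21 should equal n(n+1)/2 = 21.)
Step 4: Test statistic W = min(W+, W-) = 9.5.
Step 5: Ties in |d|, so use the tie-corrected normal approximation.
        E[W] = n(n+1)/4 = 6*7/4 = 10.5.
        Tie groups: |d|=1 (t=3), |d|=3 (t=2); sum(t^3 - t) = 30.
        Var[W] = n(n+1)(2n+1)/24 - sum(t^3-t)/48 = 546/24 - 30/48 = 22.125.
        z = (W - E[W]) / sqrt(Var[W]) = (9.5 - 10.5) / 4.7037 = -0.2126.
        Two-sided p = 2*Phi(z) = 0.831641.
Step 6: alpha = 0.1. fail to reject H0.

W+ = 9.5, W- = 11.5, W = min = 9.5, p = 0.831641, fail to reject H0.


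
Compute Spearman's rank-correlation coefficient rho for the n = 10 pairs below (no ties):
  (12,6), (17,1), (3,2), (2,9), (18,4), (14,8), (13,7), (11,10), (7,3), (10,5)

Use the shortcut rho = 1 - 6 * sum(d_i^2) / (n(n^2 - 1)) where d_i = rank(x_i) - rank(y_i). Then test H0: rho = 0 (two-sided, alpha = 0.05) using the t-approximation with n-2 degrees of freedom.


Step 1: Rank x and y separately (midranks; no ties here).
rank(x): 12->6, 17->9, 3->2, 2->1, 18->10, 14->8, 13->7, 11->5, 7->3, 10->4
rank(y): 6->6, 1->1, 2->2, 9->9, 4->4, 8->8, 7->7, 10->10, 3->3, 5->5
Step 2: d_i = R_x(i) - R_y(i); compute d_i^2.
  (6-6)^2=0, (9-1)^2=64, (2-2)^2=0, (1-9)^2=64, (10-4)^2=36, (8-8)^2=0, (7-7)^2=0, (5-10)^2=25, (3-3)^2=0, (4-5)^2=1
sum(d^2) = 190.
Step 3: rho = 1 - 6*190 / (10*(10^2 - 1)) = 1 - 1140/990 = -0.151515.
Step 4: Under H0, t = rho * sqrt((n-2)/(1-rho^2)) = -0.4336 ~ t(8).
Step 5: Two-sided p-value from the t-distribution with 8 df = 0.676065.
Step 6: alpha = 0.05. fail to reject H0.

rho = -0.1515, p = 0.676065, fail to reject H0 at alpha = 0.05.


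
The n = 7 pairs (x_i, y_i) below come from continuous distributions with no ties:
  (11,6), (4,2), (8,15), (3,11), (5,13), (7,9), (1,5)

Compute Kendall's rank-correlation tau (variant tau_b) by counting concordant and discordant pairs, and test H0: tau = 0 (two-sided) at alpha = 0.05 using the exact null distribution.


Step 1: Enumerate the 21 unordered pairs (i,j) with i<j and classify each by sign(x_j-x_i) * sign(y_j-y_i).
  (1,2):dx=-7,dy=-4->C; (1,3):dx=-3,dy=+9->D; (1,4):dx=-8,dy=+5->D; (1,5):dx=-6,dy=+7->D
  (1,6):dx=-4,dy=+3->D; (1,7):dx=-10,dy=-1->C; (2,3):dx=+4,dy=+13->C; (2,4):dx=-1,dy=+9->D
  (2,5):dx=+1,dy=+11->C; (2,6):dx=+3,dy=+7->C; (2,7):dx=-3,dy=+3->D; (3,4):dx=-5,dy=-4->C
  (3,5):dx=-3,dy=-2->C; (3,6):dx=-1,dy=-6->C; (3,7):dx=-7,dy=-10->C; (4,5):dx=+2,dy=+2->C
  (4,6):dx=+4,dy=-2->D; (4,7):dx=-2,dy=-6->C; (5,6):dx=+2,dy=-4->D; (5,7):dx=-4,dy=-8->C
  (6,7):dx=-6,dy=-4->C
Step 2: C = 13, D = 8, total pairs = 21.
Step 3: tau = (C - D)/(n(n-1)/2) = (13 - 8)/21 = 0.238095.
Step 4: Exact two-sided p-value (enumerate n! = 5040 permutations of y under H0): p = 0.561905.
Step 5: alpha = 0.05. fail to reject H0.

tau_b = 0.2381 (C=13, D=8), p = 0.561905, fail to reject H0.


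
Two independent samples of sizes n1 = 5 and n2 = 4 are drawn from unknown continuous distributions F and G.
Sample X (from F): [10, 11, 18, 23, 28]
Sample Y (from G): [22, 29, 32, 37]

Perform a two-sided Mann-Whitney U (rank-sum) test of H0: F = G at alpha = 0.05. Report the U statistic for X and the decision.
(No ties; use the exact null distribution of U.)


Step 1: Combine and sort all 9 observations; assign midranks.
sorted (value, group): (10,X), (11,X), (18,X), (22,Y), (23,X), (28,X), (29,Y), (32,Y), (37,Y)
ranks: 10->1, 11->2, 18->3, 22->4, 23->5, 28->6, 29->7, 32->8, 37->9
Step 2: Rank sum for X: R1 = 1 + 2 + 3 + 5 + 6 = 17.
Step 3: U_X = R1 - n1(n1+1)/2 = 17 - 5*6/2 = 17 - 15 = 2.
       U_Y = n1*n2 - U_X = 20 - 2 = 18.
Step 4: No ties, so the exact null distribution of U (based on enumerating the C(9,5) = 126 equally likely rank assignments) gives the two-sided p-value.
Step 5: p-value = 0.063492; compare to alpha = 0.05. fail to reject H0.

U_X = 2, p = 0.063492, fail to reject H0 at alpha = 0.05.


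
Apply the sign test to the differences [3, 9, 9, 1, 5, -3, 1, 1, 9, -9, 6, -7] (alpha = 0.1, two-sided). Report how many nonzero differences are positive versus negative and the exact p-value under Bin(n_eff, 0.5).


Step 1: Discard zero differences. Original n = 12; n_eff = number of nonzero differences = 12.
Nonzero differences (with sign): +3, +9, +9, +1, +5, -3, +1, +1, +9, -9, +6, -7
Step 2: Count signs: positive = 9, negative = 3.
Step 3: Under H0: P(positive) = 0.5, so the number of positives S ~ Bin(12, 0.5).
Step 4: Two-sided exact p-value = sum of Bin(12,0.5) probabilities at or below the observed probability = 0.145996.
Step 5: alpha = 0.1. fail to reject H0.

n_eff = 12, pos = 9, neg = 3, p = 0.145996, fail to reject H0.


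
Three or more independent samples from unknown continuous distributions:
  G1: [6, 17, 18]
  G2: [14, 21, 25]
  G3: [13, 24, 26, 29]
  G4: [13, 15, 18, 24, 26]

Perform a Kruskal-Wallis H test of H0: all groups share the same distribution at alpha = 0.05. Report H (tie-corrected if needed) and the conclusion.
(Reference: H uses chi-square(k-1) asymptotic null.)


Step 1: Combine all N = 15 observations and assign midranks.
sorted (value, group, rank): (6,G1,1), (13,G3,2.5), (13,G4,2.5), (14,G2,4), (15,G4,5), (17,G1,6), (18,G1,7.5), (18,G4,7.5), (21,G2,9), (24,G3,10.5), (24,G4,10.5), (25,G2,12), (26,G3,13.5), (26,G4,13.5), (29,G3,15)
Step 2: Sum ranks within each group.
R_1 = 14.5 (n_1 = 3)
R_2 = 25 (n_2 = 3)
R_3 = 41.5 (n_3 = 4)
R_4 = 39 (n_4 = 5)
Step 3: H = 12/(N(N+1)) * sum(R_i^2/n_i) - 3(N+1)
     = 12/(15*16) * (14.5^2/3 + 25^2/3 + 41.5^2/4 + 39^2/5) - 3*16
     = 0.050000 * 1013.18 - 48
     = 2.658958.
Step 4: Ties present; correction factor C = 1 - 24/(15^3 - 15) = 0.992857. Corrected H = 2.658958 / 0.992857 = 2.678088.
Step 5: Under H0, H ~ chi^2(3); p-value = 0.443964.
Step 6: alpha = 0.05. fail to reject H0.

H = 2.6781, df = 3, p = 0.443964, fail to reject H0.


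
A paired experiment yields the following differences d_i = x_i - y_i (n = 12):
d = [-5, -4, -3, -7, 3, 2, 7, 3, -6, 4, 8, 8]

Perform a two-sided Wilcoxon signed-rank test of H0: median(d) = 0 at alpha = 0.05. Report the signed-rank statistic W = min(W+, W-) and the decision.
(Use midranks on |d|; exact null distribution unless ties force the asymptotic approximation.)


Step 1: Drop any zero differences (none here) and take |d_i|.
|d| = [5, 4, 3, 7, 3, 2, 7, 3, 6, 4, 8, 8]
Step 2: Midrank |d_i| (ties get averaged ranks).
ranks: |5|->7, |4|->5.5, |3|->3, |7|->9.5, |3|->3, |2|->1, |7|->9.5, |3|->3, |6|->8, |4|->5.5, |8|->11.5, |8|->11.5
Step 3: Attach original signs; sum ranks with positive sign and with negative sign.
W+ = 3 + 1 + 9.5 + 3 + 5.5 + 11.5 + 11.5 = 45
W- = 7 + 5.5 + 3 + 9.5 + 8 = 33
(Check: W+ + W- = 78 should equal n(n+1)/2 = 78.)
Step 4: Test statistic W = min(W+, W-) = 33.
Step 5: Ties in |d|, so use the tie-corrected normal approximation.
        E[W] = n(n+1)/4 = 12*13/4 = 39.
        Tie groups: |d|=3 (t=3), |d|=4 (t=2), |d|=7 (t=2), |d|=8 (t=2); sum(t^3 - t) = 42.
        Var[W] = n(n+1)(2n+1)/24 - sum(t^3-t)/48 = 3900/24 - 42/48 = 161.625.
        z = (W - E[W]) / sqrt(Var[W]) = (33 - 39) / 12.7132 = -0.4720.
        Two-sided p = 2*Phi(z) = 0.636962.
Step 6: alpha = 0.05. fail to reject H0.

W+ = 45, W- = 33, W = min = 33, p = 0.636962, fail to reject H0.


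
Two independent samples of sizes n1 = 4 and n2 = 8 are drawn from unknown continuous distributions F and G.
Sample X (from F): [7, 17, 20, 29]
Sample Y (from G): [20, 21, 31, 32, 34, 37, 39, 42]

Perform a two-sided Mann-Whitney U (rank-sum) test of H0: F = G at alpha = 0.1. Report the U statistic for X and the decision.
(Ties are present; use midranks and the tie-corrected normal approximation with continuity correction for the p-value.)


Step 1: Combine and sort all 12 observations; assign midranks.
sorted (value, group): (7,X), (17,X), (20,X), (20,Y), (21,Y), (29,X), (31,Y), (32,Y), (34,Y), (37,Y), (39,Y), (42,Y)
ranks: 7->1, 17->2, 20->3.5, 20->3.5, 21->5, 29->6, 31->7, 32->8, 34->9, 37->10, 39->11, 42->12
Step 2: Rank sum for X: R1 = 1 + 2 + 3.5 + 6 = 12.5.
Step 3: U_X = R1 - n1(n1+1)/2 = 12.5 - 4*5/2 = 12.5 - 10 = 2.5.
       U_Y = n1*n2 - U_X = 32 - 2.5 = 29.5.
Step 4: Ties are present, so use the tie-corrected normal approximation (with continuity correction) for the p-value.
Step 5: p-value = 0.026980; compare to alpha = 0.1. reject H0.

U_X = 2.5, p = 0.026980, reject H0 at alpha = 0.1.


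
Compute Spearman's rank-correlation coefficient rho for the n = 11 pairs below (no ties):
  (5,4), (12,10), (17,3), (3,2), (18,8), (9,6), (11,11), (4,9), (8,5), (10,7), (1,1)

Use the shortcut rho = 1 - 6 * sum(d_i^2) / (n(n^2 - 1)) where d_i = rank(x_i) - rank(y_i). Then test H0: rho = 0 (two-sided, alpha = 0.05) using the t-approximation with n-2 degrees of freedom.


Step 1: Rank x and y separately (midranks; no ties here).
rank(x): 5->4, 12->9, 17->10, 3->2, 18->11, 9->6, 11->8, 4->3, 8->5, 10->7, 1->1
rank(y): 4->4, 10->10, 3->3, 2->2, 8->8, 6->6, 11->11, 9->9, 5->5, 7->7, 1->1
Step 2: d_i = R_x(i) - R_y(i); compute d_i^2.
  (4-4)^2=0, (9-10)^2=1, (10-3)^2=49, (2-2)^2=0, (11-8)^2=9, (6-6)^2=0, (8-11)^2=9, (3-9)^2=36, (5-5)^2=0, (7-7)^2=0, (1-1)^2=0
sum(d^2) = 104.
Step 3: rho = 1 - 6*104 / (11*(11^2 - 1)) = 1 - 624/1320 = 0.527273.
Step 4: Under H0, t = rho * sqrt((n-2)/(1-rho^2)) = 1.8616 ~ t(9).
Step 5: Two-sided p-value from the t-distribution with 9 df = 0.095565.
Step 6: alpha = 0.05. fail to reject H0.

rho = 0.5273, p = 0.095565, fail to reject H0 at alpha = 0.05.


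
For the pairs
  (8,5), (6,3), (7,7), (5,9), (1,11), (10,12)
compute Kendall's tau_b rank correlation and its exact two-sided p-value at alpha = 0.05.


Step 1: Enumerate the 15 unordered pairs (i,j) with i<j and classify each by sign(x_j-x_i) * sign(y_j-y_i).
  (1,2):dx=-2,dy=-2->C; (1,3):dx=-1,dy=+2->D; (1,4):dx=-3,dy=+4->D; (1,5):dx=-7,dy=+6->D
  (1,6):dx=+2,dy=+7->C; (2,3):dx=+1,dy=+4->C; (2,4):dx=-1,dy=+6->D; (2,5):dx=-5,dy=+8->D
  (2,6):dx=+4,dy=+9->C; (3,4):dx=-2,dy=+2->D; (3,5):dx=-6,dy=+4->D; (3,6):dx=+3,dy=+5->C
  (4,5):dx=-4,dy=+2->D; (4,6):dx=+5,dy=+3->C; (5,6):dx=+9,dy=+1->C
Step 2: C = 7, D = 8, total pairs = 15.
Step 3: tau = (C - D)/(n(n-1)/2) = (7 - 8)/15 = -0.066667.
Step 4: Exact two-sided p-value (enumerate n! = 720 permutations of y under H0): p = 1.000000.
Step 5: alpha = 0.05. fail to reject H0.

tau_b = -0.0667 (C=7, D=8), p = 1.000000, fail to reject H0.


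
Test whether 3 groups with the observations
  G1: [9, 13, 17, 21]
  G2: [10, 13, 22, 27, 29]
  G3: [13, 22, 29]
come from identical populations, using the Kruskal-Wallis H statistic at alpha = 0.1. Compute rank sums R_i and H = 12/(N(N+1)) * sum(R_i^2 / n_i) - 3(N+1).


Step 1: Combine all N = 12 observations and assign midranks.
sorted (value, group, rank): (9,G1,1), (10,G2,2), (13,G1,4), (13,G2,4), (13,G3,4), (17,G1,6), (21,G1,7), (22,G2,8.5), (22,G3,8.5), (27,G2,10), (29,G2,11.5), (29,G3,11.5)
Step 2: Sum ranks within each group.
R_1 = 18 (n_1 = 4)
R_2 = 36 (n_2 = 5)
R_3 = 24 (n_3 = 3)
Step 3: H = 12/(N(N+1)) * sum(R_i^2/n_i) - 3(N+1)
     = 12/(12*13) * (18^2/4 + 36^2/5 + 24^2/3) - 3*13
     = 0.076923 * 532.2 - 39
     = 1.938462.
Step 4: Ties present; correction factor C = 1 - 36/(12^3 - 12) = 0.979021. Corrected H = 1.938462 / 0.979021 = 1.980000.
Step 5: Under H0, H ~ chi^2(2); p-value = 0.371577.
Step 6: alpha = 0.1. fail to reject H0.

H = 1.9800, df = 2, p = 0.371577, fail to reject H0.


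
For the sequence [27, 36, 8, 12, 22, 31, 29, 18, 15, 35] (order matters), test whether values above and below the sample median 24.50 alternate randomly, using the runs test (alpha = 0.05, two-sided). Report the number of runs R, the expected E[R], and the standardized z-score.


Step 1: Compute median = 24.50; label A = above, B = below.
Labels in order: AABBBAABBA  (n_A = 5, n_B = 5)
Step 2: Count runs R = 5.
Step 3: Under H0 (random ordering), E[R] = 2*n_A*n_B/(n_A+n_B) + 1 = 2*5*5/10 + 1 = 6.0000.
        Var[R] = 2*n_A*n_B*(2*n_A*n_B - n_A - n_B) / ((n_A+n_B)^2 * (n_A+n_B-1)) = 2000/900 = 2.2222.
        SD[R] = 1.4907.
Step 4: Continuity-corrected z = (R + 0.5 - E[R]) / SD[R] = (5 + 0.5 - 6.0000) / 1.4907 = -0.3354.
Step 5: Two-sided p-value via normal approximation = 2*(1 - Phi(|z|)) = 0.737316.
Step 6: alpha = 0.05. fail to reject H0.

R = 5, z = -0.3354, p = 0.737316, fail to reject H0.


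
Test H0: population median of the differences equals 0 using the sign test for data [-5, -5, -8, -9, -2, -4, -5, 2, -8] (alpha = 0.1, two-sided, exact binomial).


Step 1: Discard zero differences. Original n = 9; n_eff = number of nonzero differences = 9.
Nonzero differences (with sign): -5, -5, -8, -9, -2, -4, -5, +2, -8
Step 2: Count signs: positive = 1, negative = 8.
Step 3: Under H0: P(positive) = 0.5, so the number of positives S ~ Bin(9, 0.5).
Step 4: Two-sided exact p-value = sum of Bin(9,0.5) probabilities at or below the observed probability = 0.039062.
Step 5: alpha = 0.1. reject H0.

n_eff = 9, pos = 1, neg = 8, p = 0.039062, reject H0.


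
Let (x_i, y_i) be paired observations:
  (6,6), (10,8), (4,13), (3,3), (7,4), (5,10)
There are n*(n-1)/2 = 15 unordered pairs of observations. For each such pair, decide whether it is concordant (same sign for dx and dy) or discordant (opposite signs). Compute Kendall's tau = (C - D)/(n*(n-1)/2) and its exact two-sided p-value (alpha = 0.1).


Step 1: Enumerate the 15 unordered pairs (i,j) with i<j and classify each by sign(x_j-x_i) * sign(y_j-y_i).
  (1,2):dx=+4,dy=+2->C; (1,3):dx=-2,dy=+7->D; (1,4):dx=-3,dy=-3->C; (1,5):dx=+1,dy=-2->D
  (1,6):dx=-1,dy=+4->D; (2,3):dx=-6,dy=+5->D; (2,4):dx=-7,dy=-5->C; (2,5):dx=-3,dy=-4->C
  (2,6):dx=-5,dy=+2->D; (3,4):dx=-1,dy=-10->C; (3,5):dx=+3,dy=-9->D; (3,6):dx=+1,dy=-3->D
  (4,5):dx=+4,dy=+1->C; (4,6):dx=+2,dy=+7->C; (5,6):dx=-2,dy=+6->D
Step 2: C = 7, D = 8, total pairs = 15.
Step 3: tau = (C - D)/(n(n-1)/2) = (7 - 8)/15 = -0.066667.
Step 4: Exact two-sided p-value (enumerate n! = 720 permutations of y under H0): p = 1.000000.
Step 5: alpha = 0.1. fail to reject H0.

tau_b = -0.0667 (C=7, D=8), p = 1.000000, fail to reject H0.


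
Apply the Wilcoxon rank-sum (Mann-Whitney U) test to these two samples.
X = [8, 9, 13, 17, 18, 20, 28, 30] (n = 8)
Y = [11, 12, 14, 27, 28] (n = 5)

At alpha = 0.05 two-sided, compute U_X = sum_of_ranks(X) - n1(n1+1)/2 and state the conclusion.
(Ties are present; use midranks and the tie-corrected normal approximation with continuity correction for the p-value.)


Step 1: Combine and sort all 13 observations; assign midranks.
sorted (value, group): (8,X), (9,X), (11,Y), (12,Y), (13,X), (14,Y), (17,X), (18,X), (20,X), (27,Y), (28,X), (28,Y), (30,X)
ranks: 8->1, 9->2, 11->3, 12->4, 13->5, 14->6, 17->7, 18->8, 20->9, 27->10, 28->11.5, 28->11.5, 30->13
Step 2: Rank sum for X: R1 = 1 + 2 + 5 + 7 + 8 + 9 + 11.5 + 13 = 56.5.
Step 3: U_X = R1 - n1(n1+1)/2 = 56.5 - 8*9/2 = 56.5 - 36 = 20.5.
       U_Y = n1*n2 - U_X = 40 - 20.5 = 19.5.
Step 4: Ties are present, so use the tie-corrected normal approximation (with continuity correction) for the p-value.
Step 5: p-value = 1.000000; compare to alpha = 0.05. fail to reject H0.

U_X = 20.5, p = 1.000000, fail to reject H0 at alpha = 0.05.


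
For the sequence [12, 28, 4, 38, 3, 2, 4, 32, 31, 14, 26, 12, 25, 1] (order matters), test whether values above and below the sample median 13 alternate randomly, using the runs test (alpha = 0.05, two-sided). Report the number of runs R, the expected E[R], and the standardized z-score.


Step 1: Compute median = 13; label A = above, B = below.
Labels in order: BABABBBAAAABAB  (n_A = 7, n_B = 7)
Step 2: Count runs R = 9.
Step 3: Under H0 (random ordering), E[R] = 2*n_A*n_B/(n_A+n_B) + 1 = 2*7*7/14 + 1 = 8.0000.
        Var[R] = 2*n_A*n_B*(2*n_A*n_B - n_A - n_B) / ((n_A+n_B)^2 * (n_A+n_B-1)) = 8232/2548 = 3.2308.
        SD[R] = 1.7974.
Step 4: Continuity-corrected z = (R - 0.5 - E[R]) / SD[R] = (9 - 0.5 - 8.0000) / 1.7974 = 0.2782.
Step 5: Two-sided p-value via normal approximation = 2*(1 - Phi(|z|)) = 0.780879.
Step 6: alpha = 0.05. fail to reject H0.

R = 9, z = 0.2782, p = 0.780879, fail to reject H0.


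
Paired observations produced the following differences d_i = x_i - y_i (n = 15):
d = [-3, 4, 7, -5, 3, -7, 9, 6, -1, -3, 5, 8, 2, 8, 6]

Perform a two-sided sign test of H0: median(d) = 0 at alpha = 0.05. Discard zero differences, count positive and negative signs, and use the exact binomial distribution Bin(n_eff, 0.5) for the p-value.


Step 1: Discard zero differences. Original n = 15; n_eff = number of nonzero differences = 15.
Nonzero differences (with sign): -3, +4, +7, -5, +3, -7, +9, +6, -1, -3, +5, +8, +2, +8, +6
Step 2: Count signs: positive = 10, negative = 5.
Step 3: Under H0: P(positive) = 0.5, so the number of positives S ~ Bin(15, 0.5).
Step 4: Two-sided exact p-value = sum of Bin(15,0.5) probabilities at or below the observed probability = 0.301758.
Step 5: alpha = 0.05. fail to reject H0.

n_eff = 15, pos = 10, neg = 5, p = 0.301758, fail to reject H0.


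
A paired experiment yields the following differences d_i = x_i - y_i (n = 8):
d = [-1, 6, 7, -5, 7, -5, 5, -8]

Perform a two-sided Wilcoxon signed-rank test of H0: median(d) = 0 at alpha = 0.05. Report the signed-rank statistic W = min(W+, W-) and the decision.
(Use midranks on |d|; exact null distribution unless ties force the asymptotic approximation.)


Step 1: Drop any zero differences (none here) and take |d_i|.
|d| = [1, 6, 7, 5, 7, 5, 5, 8]
Step 2: Midrank |d_i| (ties get averaged ranks).
ranks: |1|->1, |6|->5, |7|->6.5, |5|->3, |7|->6.5, |5|->3, |5|->3, |8|->8
Step 3: Attach original signs; sum ranks with positive sign and with negative sign.
W+ = 5 + 6.5 + 6.5 + 3 = 21
W- = 1 + 3 + 3 + 8 = 15
(Check: W+ + W- = 36 should equal n(n+1)/2 = 36.)
Step 4: Test statistic W = min(W+, W-) = 15.
Step 5: Ties in |d|, so use the tie-corrected normal approximation.
        E[W] = n(n+1)/4 = 8*9/4 = 18.
        Tie groups: |d|=5 (t=3), |d|=7 (t=2); sum(t^3 - t) = 30.
        Var[W] = n(n+1)(2n+1)/24 - sum(t^3-t)/48 = 1224/24 - 30/48 = 50.375.
        z = (W - E[W]) / sqrt(Var[W]) = (15 - 18) / 7.0975 = -0.4227.
        Two-sided p = 2*Phi(z) = 0.672527.
Step 6: alpha = 0.05. fail to reject H0.

W+ = 21, W- = 15, W = min = 15, p = 0.672527, fail to reject H0.
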